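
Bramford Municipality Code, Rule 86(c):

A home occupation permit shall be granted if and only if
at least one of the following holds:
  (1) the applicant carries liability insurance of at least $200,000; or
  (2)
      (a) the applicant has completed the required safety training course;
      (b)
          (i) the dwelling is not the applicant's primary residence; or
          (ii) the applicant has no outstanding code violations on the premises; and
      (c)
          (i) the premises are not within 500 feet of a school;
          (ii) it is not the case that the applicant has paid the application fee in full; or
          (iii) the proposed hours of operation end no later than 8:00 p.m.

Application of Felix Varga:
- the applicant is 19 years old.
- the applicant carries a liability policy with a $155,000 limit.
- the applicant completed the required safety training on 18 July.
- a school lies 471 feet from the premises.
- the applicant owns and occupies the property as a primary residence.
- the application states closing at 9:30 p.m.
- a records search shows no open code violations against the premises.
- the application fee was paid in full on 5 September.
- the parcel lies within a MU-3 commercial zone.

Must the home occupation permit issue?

(1) insurance ≥ $200,000 — fails.
(a) safety training — satisfied.
(i) not (primary residence) — not met.
(ii) no code violations — met.
(b): F OR T → true.
(i) ≥500 ft from school — not satisfied.
(ii) not (fee paid) — fails.
(iii) closes by 8 p.m. — not satisfied.
(c): F OR F OR F → false.
So (2) is not satisfied (T AND T AND F).
So Overall is not satisfied (F OR F).

No — denied.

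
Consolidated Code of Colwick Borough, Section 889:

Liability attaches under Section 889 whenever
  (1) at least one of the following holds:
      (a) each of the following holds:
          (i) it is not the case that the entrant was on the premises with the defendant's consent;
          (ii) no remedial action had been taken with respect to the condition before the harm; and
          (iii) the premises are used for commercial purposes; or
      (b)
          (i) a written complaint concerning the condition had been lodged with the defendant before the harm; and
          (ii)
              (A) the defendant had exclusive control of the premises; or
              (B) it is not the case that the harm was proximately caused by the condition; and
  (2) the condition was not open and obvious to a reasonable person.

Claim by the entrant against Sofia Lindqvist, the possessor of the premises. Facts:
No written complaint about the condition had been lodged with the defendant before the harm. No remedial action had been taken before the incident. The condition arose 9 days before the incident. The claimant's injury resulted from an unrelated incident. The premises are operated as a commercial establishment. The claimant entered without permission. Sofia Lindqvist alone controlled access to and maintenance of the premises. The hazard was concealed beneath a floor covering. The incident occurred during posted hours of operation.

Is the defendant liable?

Yes — liable.

(i) not (consent to enter) — holds.
(ii) no remedial action — met.
(iii) commercial use — satisfied.
(a) = T AND T AND T = true.
(i) complaint lodged — not met.
(A) exclusive control — met.
(B) not (proximate cause) — satisfied.
(ii): T OR T → true.
(b) = F AND T = false.
(1) = T OR F = true.
(2) not open/obvious — met.
Overall: T AND T → true.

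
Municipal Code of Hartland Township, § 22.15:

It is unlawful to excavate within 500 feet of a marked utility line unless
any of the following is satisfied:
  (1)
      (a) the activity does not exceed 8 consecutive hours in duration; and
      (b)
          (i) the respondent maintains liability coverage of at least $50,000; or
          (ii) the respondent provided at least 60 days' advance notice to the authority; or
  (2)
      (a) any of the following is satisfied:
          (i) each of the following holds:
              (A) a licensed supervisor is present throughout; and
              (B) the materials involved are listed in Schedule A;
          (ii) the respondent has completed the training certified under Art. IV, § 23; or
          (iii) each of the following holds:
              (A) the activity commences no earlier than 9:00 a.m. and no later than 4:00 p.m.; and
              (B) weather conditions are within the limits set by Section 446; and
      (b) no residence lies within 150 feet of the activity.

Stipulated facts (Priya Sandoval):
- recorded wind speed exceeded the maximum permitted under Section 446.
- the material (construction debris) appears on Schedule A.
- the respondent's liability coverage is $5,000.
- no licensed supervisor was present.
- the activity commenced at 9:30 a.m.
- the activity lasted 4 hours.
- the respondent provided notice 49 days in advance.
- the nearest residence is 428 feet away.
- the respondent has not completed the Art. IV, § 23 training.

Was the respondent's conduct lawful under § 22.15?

(a) ≤ 8 hrs duration — satisfied.
(i) coverage ≥ $50,000 — fails.
(ii) ≥60 days' notice — fails.
So (b) is not satisfied (F OR F).
So (1) is not satisfied (T AND F).
(A) supervisor present — not met.
(B) Schedule A material — satisfied.
(i): F AND T → false.
(ii) training certified — fails.
(A) start within hours — holds.
(B) weather ok — not satisfied.
(iii): T AND F → false.
So (a) is not satisfied (F OR F OR F).
(b) no residence in 150 ft — met.
So (2) is not satisfied (F AND T).
So Overall is not satisfied (F OR F).

No — unlawful.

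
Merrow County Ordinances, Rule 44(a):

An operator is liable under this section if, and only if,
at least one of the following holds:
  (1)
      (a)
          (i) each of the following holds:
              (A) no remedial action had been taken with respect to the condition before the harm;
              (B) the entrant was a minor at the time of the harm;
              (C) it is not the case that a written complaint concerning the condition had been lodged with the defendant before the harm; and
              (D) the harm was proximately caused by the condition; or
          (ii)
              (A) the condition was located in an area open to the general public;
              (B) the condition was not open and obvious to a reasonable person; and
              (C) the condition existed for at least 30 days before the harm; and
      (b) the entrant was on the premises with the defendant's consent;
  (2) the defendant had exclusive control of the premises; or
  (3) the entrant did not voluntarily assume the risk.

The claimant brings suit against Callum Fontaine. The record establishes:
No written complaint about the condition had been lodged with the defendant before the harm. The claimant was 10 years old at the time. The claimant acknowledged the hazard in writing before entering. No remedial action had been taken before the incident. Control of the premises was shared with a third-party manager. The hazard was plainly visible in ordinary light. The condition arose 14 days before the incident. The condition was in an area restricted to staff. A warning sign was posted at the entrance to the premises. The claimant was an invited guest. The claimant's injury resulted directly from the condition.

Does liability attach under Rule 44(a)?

(A) no remedial action — satisfied.
(B) entrant a minor — met.
(C) not (complaint lodged) — satisfied.
(D) proximate cause — holds.
(i) = T AND T AND T AND T = true.
(A) public area — fails.
(B) not open/obvious — fails.
(C) condition ≥30 days old — not satisfied.
(ii): F AND F AND F → false.
(a): T OR F → true.
(b) consent to enter — satisfied.
So (1) is satisfied (T AND T).
(2) exclusive control — not satisfied.
(3) no assumed risk — not met.
So Overall is satisfied (T OR F OR F).

Yes — liable.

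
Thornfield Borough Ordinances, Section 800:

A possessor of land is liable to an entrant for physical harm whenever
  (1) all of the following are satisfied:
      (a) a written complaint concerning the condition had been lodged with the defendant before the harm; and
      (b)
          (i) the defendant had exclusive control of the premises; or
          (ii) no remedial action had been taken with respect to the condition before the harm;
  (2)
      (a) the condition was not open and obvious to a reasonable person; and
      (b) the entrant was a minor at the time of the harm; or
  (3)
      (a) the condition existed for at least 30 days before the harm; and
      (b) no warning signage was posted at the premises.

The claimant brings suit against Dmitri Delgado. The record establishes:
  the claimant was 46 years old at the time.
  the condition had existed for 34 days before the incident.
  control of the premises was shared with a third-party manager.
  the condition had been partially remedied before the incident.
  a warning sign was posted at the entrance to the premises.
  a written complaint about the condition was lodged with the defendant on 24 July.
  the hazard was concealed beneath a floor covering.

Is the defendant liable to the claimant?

(a) complaint lodged — met.
(i) exclusive control — not satisfied.
(ii) no remedial action — not satisfied.
So (b) is not satisfied (F OR F).
(1) = T AND F = false.
(a) not open/obvious — satisfied.
(b) entrant a minor — not satisfied.
(2) = T AND F = false.
(a) condition ≥30 days old — met.
(b) no signage posted — not satisfied.
(3): T AND F → false.
Overall: F OR F OR F → false.

No — not liable.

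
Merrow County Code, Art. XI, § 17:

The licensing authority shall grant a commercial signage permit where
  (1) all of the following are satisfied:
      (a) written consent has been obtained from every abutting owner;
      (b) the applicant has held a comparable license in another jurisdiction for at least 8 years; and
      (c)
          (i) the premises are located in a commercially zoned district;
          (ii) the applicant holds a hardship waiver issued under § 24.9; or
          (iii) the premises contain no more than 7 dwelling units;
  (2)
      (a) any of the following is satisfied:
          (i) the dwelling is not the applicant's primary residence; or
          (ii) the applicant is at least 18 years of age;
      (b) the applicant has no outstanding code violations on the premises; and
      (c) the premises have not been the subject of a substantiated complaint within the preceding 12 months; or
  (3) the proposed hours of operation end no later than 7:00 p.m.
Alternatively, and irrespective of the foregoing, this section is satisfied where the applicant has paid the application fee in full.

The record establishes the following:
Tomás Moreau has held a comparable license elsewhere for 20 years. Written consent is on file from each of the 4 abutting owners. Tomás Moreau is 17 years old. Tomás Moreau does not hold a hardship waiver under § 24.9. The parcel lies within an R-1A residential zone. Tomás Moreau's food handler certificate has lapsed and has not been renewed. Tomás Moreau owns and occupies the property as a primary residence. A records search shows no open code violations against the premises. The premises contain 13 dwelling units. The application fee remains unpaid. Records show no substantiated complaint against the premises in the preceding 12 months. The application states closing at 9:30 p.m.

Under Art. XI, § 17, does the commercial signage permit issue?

No — denied.

(a) all abutters consent — met.
(b) prior license ≥ 8 yr — satisfied.
(i) commercially zoned — fails.
(ii) hardship waiver — fails.
(iii) ≤ 7 units — not satisfied.
(c): F OR F OR F → false.
(1) = T AND T AND F = false.
(i) not (primary residence) — not met.
(ii) age ≥ 18 — fails.
(a): F OR F → false.
(b) no code violations — satisfied.
(c) no complaint in 12 mo. — satisfied.
(2) = F AND T AND T = false.
(3) closes by 7 p.m. — not satisfied.
Overall: F OR F OR F → false.
Exception (fee paid) — not satisfied.
Result: main false OR exception false → false.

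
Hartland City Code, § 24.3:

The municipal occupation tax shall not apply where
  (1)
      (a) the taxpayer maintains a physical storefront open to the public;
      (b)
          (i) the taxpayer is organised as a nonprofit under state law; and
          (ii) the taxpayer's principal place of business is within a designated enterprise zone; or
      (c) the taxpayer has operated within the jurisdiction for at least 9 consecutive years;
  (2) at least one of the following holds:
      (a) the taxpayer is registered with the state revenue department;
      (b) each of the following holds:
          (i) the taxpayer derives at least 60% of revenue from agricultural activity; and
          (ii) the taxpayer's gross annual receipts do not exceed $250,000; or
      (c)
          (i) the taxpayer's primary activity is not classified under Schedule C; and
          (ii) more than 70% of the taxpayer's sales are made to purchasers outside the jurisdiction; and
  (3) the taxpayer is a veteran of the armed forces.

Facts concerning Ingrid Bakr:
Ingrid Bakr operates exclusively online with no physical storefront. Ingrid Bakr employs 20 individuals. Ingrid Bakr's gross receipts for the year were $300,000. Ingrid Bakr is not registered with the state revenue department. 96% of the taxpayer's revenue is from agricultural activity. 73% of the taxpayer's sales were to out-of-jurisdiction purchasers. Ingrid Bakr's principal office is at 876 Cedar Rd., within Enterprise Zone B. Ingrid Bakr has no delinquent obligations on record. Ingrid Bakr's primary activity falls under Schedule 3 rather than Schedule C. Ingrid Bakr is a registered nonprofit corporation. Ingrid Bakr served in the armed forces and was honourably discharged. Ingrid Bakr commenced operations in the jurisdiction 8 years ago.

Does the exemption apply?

(a) has storefront — not satisfied.
(i) nonprofit — holds.
(ii) in enterprise zone — holds.
So (b) is satisfied (T AND T).
(c) ≥ 9 yrs in jurisdiction — not satisfied.
So (1) is satisfied (F OR T OR F).
(a) state-registered — not satisfied.
(i) ≥60% agricultural — holds.
(ii) receipts ≤ $250,000 — not met.
(b): T AND F → false.
(i) not (Schedule C activity) — holds.
(ii) >70% out-of-jur. sales — met.
So (c) is satisfied (T AND T).
So (2) is satisfied (F OR F OR T).
(3) veteran — holds.
Overall = T AND T AND T = true.

Yes — exempt.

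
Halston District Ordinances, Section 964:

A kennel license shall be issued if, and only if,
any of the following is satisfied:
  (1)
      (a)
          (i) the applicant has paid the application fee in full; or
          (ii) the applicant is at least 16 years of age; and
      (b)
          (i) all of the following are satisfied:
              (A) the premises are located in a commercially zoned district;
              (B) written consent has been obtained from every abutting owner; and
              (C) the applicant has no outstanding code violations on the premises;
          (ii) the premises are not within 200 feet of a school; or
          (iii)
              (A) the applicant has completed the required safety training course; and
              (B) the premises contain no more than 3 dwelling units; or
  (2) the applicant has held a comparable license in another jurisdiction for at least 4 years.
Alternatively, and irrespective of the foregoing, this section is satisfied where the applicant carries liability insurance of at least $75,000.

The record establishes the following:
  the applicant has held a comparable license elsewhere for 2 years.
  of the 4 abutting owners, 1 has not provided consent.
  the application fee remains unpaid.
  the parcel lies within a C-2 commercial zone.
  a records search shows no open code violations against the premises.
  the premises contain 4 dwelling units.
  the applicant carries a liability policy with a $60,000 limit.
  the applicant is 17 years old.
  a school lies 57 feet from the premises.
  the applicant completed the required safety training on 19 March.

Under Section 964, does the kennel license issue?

No — denied.

(i) fee paid — fails.
(ii) age ≥ 16 — satisfied.
(a) = F OR T = true.
(A) commercially zoned — met.
(B) all abutters consent — not met.
(C) no code violations — met.
(i): T AND F AND T → false.
(ii) ≥200 ft from school — fails.
(A) safety training — satisfied.
(B) ≤ 3 units — fails.
(iii): T AND F → false.
(b): F OR F OR F → false.
So (1) is not satisfied (T AND F).
(2) prior license ≥ 4 yr — not met.
Overall = F OR F = false.
Exception (insurance ≥ $75,000) — not satisfied.
Result: main false OR exception false → false.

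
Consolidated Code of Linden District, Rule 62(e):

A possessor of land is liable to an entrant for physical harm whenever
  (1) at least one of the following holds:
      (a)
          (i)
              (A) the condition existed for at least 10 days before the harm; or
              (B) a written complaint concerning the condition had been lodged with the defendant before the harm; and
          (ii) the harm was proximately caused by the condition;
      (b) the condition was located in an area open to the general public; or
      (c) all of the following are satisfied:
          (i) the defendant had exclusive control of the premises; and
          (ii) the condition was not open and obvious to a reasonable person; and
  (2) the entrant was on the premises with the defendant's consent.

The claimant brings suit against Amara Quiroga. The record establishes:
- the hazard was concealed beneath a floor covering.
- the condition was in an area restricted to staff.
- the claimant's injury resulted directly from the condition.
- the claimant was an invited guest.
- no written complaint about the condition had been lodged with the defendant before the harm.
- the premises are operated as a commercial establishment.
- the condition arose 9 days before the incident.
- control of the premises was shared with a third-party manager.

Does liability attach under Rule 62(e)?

No — not liable.

(A) condition ≥10 days old — not satisfied.
(B) complaint lodged — not met.
(i) = F OR F = false.
(ii) proximate cause — met.
(a): F AND T → false.
(b) public area — not satisfied.
(i) exclusive control — not met.
(ii) not open/obvious — met.
So (c) is not satisfied (F AND T).
So (1) is not satisfied (F OR F OR F).
(2) consent to enter — met.
Overall: F AND T → false.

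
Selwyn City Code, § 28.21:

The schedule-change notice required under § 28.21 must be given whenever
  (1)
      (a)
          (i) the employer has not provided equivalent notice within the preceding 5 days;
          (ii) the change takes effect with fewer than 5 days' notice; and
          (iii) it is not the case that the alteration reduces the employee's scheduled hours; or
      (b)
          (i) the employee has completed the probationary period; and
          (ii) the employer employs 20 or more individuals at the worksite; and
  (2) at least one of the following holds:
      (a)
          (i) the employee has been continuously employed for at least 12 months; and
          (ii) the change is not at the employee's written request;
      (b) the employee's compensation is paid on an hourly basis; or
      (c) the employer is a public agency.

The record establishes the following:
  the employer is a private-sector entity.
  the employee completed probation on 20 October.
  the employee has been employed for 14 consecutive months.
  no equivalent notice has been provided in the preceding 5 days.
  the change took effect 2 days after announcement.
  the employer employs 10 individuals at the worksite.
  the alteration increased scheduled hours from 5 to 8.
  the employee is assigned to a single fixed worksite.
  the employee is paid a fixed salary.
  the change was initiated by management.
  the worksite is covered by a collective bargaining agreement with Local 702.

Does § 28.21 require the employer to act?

Yes — required.

(i) no recent notice — satisfied.
(ii) < 5 days' notice — holds.
(iii) not (hours reduced) — met.
So (a) is satisfied (T AND T AND T).
(i) past probation — met.
(ii) ≥ 20 at site — not satisfied.
(b): T AND F → false.
(1) = T OR F = true.
(i) tenure ≥ 12 mo. — met.
(ii) not employee-requested — satisfied.
(a): T AND T → true.
(b) hourly-paid — not satisfied.
(c) public agency — not met.
So (2) is satisfied (T OR F OR F).
Overall: T AND T → true.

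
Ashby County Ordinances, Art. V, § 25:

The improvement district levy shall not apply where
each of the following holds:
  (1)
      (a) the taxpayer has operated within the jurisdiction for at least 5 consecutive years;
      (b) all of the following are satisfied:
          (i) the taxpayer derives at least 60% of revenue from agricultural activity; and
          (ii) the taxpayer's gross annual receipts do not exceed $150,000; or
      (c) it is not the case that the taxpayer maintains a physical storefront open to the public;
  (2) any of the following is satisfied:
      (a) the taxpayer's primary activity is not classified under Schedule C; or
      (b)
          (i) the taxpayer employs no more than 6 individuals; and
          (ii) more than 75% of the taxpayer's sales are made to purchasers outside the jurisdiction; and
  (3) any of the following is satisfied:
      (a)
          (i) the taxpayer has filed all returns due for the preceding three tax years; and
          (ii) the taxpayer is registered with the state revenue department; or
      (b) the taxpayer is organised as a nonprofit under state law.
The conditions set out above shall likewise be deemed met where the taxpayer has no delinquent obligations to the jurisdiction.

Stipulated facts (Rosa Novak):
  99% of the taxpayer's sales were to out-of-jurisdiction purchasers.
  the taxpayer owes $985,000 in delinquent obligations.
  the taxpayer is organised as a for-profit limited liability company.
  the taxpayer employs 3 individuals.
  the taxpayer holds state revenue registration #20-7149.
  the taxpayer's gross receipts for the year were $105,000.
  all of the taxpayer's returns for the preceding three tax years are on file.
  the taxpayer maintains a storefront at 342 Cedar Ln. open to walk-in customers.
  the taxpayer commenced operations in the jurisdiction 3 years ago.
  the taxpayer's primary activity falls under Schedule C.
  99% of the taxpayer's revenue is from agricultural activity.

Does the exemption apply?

Yes — exempt.

(a) ≥ 5 yrs in jurisdiction — not satisfied.
(i) ≥60% agricultural — satisfied.
(ii) receipts ≤ $150,000 — satisfied.
(b): T AND T → true.
(c) not (has storefront) — not satisfied.
(1) = F OR T OR F = true.
(a) not (Schedule C activity) — fails.
(i) ≤ 6 employees — satisfied.
(ii) >75% out-of-jur. sales — satisfied.
(b) = T AND T = true.
So (2) is satisfied (F OR T).
(i) returns current — met.
(ii) state-registered — holds.
(a) = T AND T = true.
(b) nonprofit — not met.
(3) = T OR F = true.
So Overall is satisfied (T AND T AND T).
Exception (no delinquency) — not satisfied.
Result: main true OR exception false → true.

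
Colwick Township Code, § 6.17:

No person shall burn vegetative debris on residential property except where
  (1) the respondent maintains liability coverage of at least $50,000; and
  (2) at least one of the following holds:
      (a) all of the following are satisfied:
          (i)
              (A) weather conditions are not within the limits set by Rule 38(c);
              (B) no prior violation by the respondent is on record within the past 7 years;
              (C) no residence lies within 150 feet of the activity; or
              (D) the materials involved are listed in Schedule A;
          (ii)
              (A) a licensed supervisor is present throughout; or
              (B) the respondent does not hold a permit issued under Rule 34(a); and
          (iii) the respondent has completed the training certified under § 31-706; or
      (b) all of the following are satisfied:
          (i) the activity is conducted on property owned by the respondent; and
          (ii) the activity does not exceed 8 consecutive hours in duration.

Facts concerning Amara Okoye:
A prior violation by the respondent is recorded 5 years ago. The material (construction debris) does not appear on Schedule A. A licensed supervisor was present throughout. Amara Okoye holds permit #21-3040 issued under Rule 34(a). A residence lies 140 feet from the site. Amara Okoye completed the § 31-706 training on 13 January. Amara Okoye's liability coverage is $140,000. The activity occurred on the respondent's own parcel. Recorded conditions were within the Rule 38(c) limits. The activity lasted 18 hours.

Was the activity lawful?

No — unlawful.

(1) coverage ≥ $50,000 — satisfied.
(A) not (weather ok) — fails.
(B) no prior violation — fails.
(C) no residence in 150 ft — fails.
(D) Schedule A material — not satisfied.
(i) = F OR F OR F OR F = false.
(A) supervisor present — satisfied.
(B) not (holds permit) — fails.
(ii) = T OR F = true.
(iii) training certified — met.
(a): F AND T AND T → false.
(i) own property — met.
(ii) ≤ 8 hrs duration — fails.
So (b) is not satisfied (T AND F).
(2): F OR F → false.
So Overall is not satisfied (T AND F).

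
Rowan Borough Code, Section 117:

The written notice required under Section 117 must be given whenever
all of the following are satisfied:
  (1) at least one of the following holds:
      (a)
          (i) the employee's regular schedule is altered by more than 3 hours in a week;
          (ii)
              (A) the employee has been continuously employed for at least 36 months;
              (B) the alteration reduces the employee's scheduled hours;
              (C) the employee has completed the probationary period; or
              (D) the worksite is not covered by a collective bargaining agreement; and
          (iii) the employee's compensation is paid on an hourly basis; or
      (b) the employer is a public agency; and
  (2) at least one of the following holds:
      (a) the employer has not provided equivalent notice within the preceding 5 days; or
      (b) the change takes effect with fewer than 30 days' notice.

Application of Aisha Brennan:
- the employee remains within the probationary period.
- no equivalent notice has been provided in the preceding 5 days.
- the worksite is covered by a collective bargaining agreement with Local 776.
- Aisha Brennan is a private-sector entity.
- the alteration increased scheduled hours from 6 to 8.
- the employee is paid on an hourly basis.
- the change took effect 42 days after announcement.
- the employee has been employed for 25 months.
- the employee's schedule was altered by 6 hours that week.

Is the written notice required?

(i) schedule shift > 3h — holds.
(A) tenure ≥ 36 mo. — not met.
(B) hours reduced — not satisfied.
(C) past probation — fails.
(D) no CBA — not satisfied.
So (ii) is not satisfied (F OR F OR F OR F).
(iii) hourly-paid — holds.
(a): T AND F AND T → false.
(b) public agency — not satisfied.
So (1) is not satisfied (F OR F).
(a) no recent notice — satisfied.
(b) < 30 days' notice — not met.
(2) = T OR F = true.
Overall = F AND T = false.

No — not required.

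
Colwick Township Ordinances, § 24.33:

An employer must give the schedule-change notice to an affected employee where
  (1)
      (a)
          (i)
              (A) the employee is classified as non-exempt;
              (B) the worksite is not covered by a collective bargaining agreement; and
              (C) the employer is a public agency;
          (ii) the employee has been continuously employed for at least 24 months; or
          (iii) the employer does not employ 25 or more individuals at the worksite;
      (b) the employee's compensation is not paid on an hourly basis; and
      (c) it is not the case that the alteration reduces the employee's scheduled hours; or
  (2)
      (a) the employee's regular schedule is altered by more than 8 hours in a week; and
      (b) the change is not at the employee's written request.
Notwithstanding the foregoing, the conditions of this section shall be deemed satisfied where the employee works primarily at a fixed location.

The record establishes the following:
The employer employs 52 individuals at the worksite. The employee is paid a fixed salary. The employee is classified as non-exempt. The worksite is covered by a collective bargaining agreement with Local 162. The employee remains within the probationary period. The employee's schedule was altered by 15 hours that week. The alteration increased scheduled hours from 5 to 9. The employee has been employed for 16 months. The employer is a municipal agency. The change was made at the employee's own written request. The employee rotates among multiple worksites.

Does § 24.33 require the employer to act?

No — not required.

(A) non-exempt — met.
(B) no CBA — not met.
(C) public agency — holds.
(i): T AND F AND T → false.
(ii) tenure ≥ 24 mo. — not satisfied.
(iii) not (≥ 25 at site) — not met.
(a) = F OR F OR F = false.
(b) not (hourly-paid) — met.
(c) not (hours reduced) — met.
(1): F AND T AND T → false.
(a) schedule shift > 8h — holds.
(b) not employee-requested — not met.
So (2) is not satisfied (T AND F).
Overall = F OR F = false.
Exception (fixed location) — not satisfied.
Result: main false OR exception false → false.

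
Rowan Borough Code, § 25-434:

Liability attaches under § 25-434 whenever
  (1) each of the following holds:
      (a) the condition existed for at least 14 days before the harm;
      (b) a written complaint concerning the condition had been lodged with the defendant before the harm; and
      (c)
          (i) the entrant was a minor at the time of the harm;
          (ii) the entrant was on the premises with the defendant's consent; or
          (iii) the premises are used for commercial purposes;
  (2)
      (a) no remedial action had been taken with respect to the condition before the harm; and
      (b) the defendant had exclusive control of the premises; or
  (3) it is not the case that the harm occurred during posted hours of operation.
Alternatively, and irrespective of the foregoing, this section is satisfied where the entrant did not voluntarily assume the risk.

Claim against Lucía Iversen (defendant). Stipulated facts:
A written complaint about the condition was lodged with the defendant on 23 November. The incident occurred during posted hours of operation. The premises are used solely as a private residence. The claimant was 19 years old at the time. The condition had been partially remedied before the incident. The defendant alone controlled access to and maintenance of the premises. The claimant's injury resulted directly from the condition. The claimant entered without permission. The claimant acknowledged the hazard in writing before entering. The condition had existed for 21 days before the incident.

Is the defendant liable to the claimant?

No — not liable.

(a) condition ≥14 days old — met.
(b) complaint lodged — satisfied.
(i) entrant a minor — fails.
(ii) consent to enter — fails.
(iii) commercial use — fails.
(c): F OR F OR F → false.
(1): T AND T AND F → false.
(a) no remedial action — fails.
(b) exclusive control — satisfied.
(2) = F AND T = false.
(3) not (during posted hours) — not satisfied.
So Overall is not satisfied (F OR F OR F).
Exception (no assumed risk) — not satisfied.
Result: main false OR exception false → false.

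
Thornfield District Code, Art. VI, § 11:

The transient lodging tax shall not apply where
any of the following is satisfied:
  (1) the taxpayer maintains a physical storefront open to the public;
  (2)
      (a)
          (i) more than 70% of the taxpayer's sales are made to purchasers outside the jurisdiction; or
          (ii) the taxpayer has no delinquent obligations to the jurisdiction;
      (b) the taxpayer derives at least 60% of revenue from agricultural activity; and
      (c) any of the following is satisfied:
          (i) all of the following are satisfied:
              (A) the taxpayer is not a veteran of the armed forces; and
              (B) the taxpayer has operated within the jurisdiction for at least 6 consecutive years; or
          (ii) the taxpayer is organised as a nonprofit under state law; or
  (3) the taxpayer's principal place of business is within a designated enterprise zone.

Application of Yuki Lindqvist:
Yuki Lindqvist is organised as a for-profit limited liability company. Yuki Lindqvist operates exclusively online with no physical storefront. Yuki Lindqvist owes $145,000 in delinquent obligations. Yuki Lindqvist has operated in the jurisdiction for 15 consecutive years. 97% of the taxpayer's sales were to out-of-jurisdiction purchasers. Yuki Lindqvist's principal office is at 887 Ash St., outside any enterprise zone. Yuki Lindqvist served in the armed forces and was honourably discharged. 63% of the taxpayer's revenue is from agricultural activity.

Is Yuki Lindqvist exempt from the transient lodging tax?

(1) has storefront — not satisfied.
(i) >70% out-of-jur. sales — satisfied.
(ii) no delinquency — not met.
(a): T OR F → true.
(b) ≥60% agricultural — satisfied.
(A) not (veteran) — not satisfied.
(B) ≥ 6 yrs in jurisdiction — satisfied.
So (i) is not satisfied (F AND T).
(ii) nonprofit — not met.
So (c) is not satisfied (F OR F).
(2): T AND T AND F → false.
(3) in enterprise zone — fails.
So Overall is not satisfied (F OR F OR F).

No — not exempt.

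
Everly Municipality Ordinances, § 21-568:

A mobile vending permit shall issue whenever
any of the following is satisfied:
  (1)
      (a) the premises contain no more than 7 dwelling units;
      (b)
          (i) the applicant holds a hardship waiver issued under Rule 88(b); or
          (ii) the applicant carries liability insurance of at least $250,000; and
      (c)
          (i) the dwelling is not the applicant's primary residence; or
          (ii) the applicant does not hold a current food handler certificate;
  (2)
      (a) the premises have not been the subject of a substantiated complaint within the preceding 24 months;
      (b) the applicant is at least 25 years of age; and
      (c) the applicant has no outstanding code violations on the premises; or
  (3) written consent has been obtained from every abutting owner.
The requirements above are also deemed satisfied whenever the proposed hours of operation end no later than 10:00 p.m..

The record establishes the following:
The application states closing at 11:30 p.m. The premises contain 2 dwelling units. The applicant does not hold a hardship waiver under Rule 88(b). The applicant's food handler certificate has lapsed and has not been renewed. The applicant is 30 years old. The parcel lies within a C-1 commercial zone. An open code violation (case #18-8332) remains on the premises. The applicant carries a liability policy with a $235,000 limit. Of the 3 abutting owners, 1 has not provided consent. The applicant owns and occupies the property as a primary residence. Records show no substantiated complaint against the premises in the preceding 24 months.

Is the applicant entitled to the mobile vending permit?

(a) ≤ 7 units — holds.
(i) hardship waiver — not met.
(ii) insurance ≥ $250,000 — not satisfied.
(b): F OR F → false.
(i) not (primary residence) — not satisfied.
(ii) not (food handler cert.) — holds.
So (c) is satisfied (F OR T).
(1): T AND F AND T → false.
(a) no complaint in 24 mo. — satisfied.
(b) age ≥ 25 — met.
(c) no code violations — not met.
So (2) is not satisfied (T AND T AND F).
(3) all abutters consent — not met.
Overall = F OR F OR F = false.
Exception (closes by 10 p.m.) — not satisfied.
Result: main false OR exception false → false.

No — denied.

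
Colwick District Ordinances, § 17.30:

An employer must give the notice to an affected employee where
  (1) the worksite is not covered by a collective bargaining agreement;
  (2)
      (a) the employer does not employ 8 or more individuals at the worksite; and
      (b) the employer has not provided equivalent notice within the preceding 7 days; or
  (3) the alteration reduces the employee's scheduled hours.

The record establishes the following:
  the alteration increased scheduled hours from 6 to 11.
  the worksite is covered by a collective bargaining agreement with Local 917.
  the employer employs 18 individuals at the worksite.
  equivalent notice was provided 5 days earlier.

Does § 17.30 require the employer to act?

(1) no CBA — not met.
(a) not (≥ 8 at site) — not met.
(b) no recent notice — fails.
(2): F AND F → false.
(3) hours reduced — not met.
Overall = F OR F OR F = false.

No — not required.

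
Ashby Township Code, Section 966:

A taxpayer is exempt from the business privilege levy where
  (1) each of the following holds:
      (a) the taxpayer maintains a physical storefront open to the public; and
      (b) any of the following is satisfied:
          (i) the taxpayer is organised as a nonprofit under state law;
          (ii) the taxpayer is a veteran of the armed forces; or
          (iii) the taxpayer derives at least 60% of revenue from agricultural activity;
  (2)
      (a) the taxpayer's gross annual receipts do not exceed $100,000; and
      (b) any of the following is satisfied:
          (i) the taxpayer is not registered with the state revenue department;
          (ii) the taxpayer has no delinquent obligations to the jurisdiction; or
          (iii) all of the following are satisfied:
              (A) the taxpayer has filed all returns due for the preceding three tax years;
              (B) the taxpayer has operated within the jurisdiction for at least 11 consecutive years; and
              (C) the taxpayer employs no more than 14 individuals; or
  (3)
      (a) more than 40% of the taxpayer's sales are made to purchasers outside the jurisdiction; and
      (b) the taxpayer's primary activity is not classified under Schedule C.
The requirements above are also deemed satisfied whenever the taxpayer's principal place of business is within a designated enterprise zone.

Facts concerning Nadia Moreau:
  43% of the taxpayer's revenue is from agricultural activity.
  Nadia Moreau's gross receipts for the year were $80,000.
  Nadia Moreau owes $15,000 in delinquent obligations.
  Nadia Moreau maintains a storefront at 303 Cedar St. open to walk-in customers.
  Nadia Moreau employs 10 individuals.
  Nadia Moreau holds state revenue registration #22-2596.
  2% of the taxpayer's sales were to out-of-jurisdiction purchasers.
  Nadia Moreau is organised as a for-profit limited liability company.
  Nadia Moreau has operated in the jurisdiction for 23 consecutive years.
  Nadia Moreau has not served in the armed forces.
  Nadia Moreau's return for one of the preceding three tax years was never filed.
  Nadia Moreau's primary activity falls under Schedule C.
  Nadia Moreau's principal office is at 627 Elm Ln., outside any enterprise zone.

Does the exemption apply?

(a) has storefront — met.
(i) nonprofit — not met.
(ii) veteran — fails.
(iii) ≥60% agricultural — not satisfied.
So (b) is not satisfied (F OR F OR F).
(1): T AND F → false.
(a) receipts ≤ $100,000 — satisfied.
(i) not (state-registered) — fails.
(ii) no delinquency — not satisfied.
(A) returns current — not satisfied.
(B) ≥ 11 yrs in jurisdiction — holds.
(C) ≤ 14 employees — met.
(iii) = F AND T AND T = false.
So (b) is not satisfied (F OR F OR F).
(2) = T AND F = false.
(a) >40% out-of-jur. sales — not met.
(b) not (Schedule C activity) — not met.
(3) = F AND F = false.
Overall = F OR F OR F = false.
Exception (in enterprise zone) — not satisfied.
Result: main false OR exception false → false.

No — not exempt.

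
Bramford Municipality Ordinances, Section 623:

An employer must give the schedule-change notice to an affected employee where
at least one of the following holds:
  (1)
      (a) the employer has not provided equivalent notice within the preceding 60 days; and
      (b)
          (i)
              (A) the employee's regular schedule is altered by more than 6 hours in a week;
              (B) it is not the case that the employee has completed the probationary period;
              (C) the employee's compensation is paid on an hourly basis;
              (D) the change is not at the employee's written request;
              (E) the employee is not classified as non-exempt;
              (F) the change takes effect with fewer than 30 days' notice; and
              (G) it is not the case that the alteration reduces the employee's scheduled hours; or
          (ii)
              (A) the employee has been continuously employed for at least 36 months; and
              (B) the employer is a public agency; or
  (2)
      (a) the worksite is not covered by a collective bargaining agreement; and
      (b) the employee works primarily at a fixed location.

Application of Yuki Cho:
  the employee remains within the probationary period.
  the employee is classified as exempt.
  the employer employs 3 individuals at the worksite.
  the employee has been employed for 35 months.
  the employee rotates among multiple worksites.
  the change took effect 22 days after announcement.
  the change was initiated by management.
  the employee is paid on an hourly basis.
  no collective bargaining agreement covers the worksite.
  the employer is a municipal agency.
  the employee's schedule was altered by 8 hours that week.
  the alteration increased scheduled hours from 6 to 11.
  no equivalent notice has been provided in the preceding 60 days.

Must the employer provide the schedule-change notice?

(a) no recent notice — met.
(A) schedule shift > 6h — satisfied.
(B) not (past probation) — met.
(C) hourly-paid — satisfied.
(D) not employee-requested — satisfied.
(E) not (non-exempt) — met.
(F) < 30 days' notice — holds.
(G) not (hours reduced) — met.
(i): T AND T AND T AND T AND T AND T AND T → true.
(A) tenure ≥ 36 mo. — not satisfied.
(B) public agency — met.
(ii): F AND T → false.
(b) = T OR F = true.
So (1) is satisfied (T AND T).
(a) no CBA — satisfied.
(b) fixed location — not satisfied.
(2) = T AND F = false.
Overall = T OR F = true.

Yes — required.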